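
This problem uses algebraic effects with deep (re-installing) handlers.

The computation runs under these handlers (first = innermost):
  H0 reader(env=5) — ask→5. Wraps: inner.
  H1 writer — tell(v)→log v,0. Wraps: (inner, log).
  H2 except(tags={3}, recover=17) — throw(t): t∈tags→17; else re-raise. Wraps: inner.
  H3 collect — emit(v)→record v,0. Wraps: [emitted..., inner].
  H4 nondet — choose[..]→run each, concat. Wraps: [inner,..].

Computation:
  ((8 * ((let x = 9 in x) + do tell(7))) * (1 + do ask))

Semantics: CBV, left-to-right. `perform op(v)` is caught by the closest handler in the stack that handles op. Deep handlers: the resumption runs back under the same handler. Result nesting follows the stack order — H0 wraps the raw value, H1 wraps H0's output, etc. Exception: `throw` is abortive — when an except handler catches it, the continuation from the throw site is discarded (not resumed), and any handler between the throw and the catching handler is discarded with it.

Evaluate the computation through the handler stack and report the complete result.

Step-by-step:
tell(7) @ H1 ⇒ log+=7
ask @ H0 ⇒ 5
H0 returns 432
H1 returns (432, (7))
H2 returns (432, (7))
H3 returns [(432, (7))]
H4 returns [[(432, (7))]]
= [[(432, (7))]]

Answer: [[(432, (7))]]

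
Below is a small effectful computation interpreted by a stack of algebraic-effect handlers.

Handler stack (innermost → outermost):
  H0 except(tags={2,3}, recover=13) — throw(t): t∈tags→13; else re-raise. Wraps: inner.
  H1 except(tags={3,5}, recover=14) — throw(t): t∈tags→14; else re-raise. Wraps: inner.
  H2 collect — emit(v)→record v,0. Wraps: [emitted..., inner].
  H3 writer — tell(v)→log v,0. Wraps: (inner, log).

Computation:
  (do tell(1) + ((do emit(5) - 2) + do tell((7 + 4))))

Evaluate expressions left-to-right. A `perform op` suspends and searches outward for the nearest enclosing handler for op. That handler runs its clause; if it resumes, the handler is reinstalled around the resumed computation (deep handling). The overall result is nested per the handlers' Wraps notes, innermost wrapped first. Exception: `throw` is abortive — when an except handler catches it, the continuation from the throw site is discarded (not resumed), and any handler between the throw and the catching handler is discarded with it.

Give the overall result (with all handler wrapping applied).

Step-by-step:
tell(1) @ H3 ⇒ log+=1
emit(5) @ H2 ⇒ out+=5
tell(11) @ H3 ⇒ log+=11
H0 returns -2
H1 returns -2
H2 returns [5, -2]
H3 returns ([5, -2], (1, 11))
= ([5, -2], (1, 11))

Answer: ([5, -2], (1, 11))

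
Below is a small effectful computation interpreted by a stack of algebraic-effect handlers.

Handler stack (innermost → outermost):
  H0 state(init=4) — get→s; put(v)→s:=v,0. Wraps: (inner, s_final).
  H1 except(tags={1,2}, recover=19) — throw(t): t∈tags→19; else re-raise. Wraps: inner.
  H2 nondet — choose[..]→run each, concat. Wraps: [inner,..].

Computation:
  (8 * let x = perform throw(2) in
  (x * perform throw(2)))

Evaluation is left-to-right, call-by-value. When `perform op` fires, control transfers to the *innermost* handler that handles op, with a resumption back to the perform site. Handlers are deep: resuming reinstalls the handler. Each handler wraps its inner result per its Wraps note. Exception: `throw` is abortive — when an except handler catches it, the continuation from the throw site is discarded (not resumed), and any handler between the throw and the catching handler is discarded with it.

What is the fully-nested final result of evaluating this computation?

Evaluation trace:
throw(2) @ H1 caught ⇒ 19
H2 returns [19]
= [19]

Answer: [19]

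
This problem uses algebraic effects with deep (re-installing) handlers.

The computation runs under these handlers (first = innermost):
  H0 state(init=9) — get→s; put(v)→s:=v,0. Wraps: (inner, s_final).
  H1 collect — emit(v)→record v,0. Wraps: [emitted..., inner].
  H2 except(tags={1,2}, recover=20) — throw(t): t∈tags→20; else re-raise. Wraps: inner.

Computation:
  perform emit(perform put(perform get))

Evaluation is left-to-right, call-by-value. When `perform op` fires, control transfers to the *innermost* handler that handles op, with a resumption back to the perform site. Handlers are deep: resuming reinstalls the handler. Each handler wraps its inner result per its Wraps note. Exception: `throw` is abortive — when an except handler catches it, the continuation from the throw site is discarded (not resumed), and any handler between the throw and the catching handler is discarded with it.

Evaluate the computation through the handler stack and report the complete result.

Answer: [0, (0, 9)]

Step-by-step:
get @ H0 ⇒ 9
put(9) @ H0 ⇒ s:=9
emit(0) @ H1 ⇒ out+=0
H0 returns (0, 9)
H1 returns [0, (0, 9)]
H2 returns [0, (0, 9)]
= [0, (0, 9)]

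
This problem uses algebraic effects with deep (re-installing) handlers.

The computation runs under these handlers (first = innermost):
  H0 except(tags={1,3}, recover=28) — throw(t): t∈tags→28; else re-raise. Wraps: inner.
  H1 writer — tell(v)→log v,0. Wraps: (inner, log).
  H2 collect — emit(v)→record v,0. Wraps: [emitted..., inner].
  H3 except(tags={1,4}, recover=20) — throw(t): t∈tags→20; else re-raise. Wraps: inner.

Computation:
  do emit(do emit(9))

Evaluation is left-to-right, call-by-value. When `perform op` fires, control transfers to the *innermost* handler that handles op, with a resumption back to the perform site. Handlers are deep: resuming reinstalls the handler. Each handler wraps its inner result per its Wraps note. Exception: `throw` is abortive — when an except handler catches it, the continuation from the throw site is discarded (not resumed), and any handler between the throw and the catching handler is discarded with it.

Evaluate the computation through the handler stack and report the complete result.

Answer: [9, 0, (0, ())]

Working:
emit(9) @ H2 ⇒ out+=9
emit(0) @ H2 ⇒ out+=0
H0 returns 0
H1 returns (0, ())
H2 returns [9, 0, (0, ())]
H3 returns [9, 0, (0, ())]
= [9, 0, (0, ())]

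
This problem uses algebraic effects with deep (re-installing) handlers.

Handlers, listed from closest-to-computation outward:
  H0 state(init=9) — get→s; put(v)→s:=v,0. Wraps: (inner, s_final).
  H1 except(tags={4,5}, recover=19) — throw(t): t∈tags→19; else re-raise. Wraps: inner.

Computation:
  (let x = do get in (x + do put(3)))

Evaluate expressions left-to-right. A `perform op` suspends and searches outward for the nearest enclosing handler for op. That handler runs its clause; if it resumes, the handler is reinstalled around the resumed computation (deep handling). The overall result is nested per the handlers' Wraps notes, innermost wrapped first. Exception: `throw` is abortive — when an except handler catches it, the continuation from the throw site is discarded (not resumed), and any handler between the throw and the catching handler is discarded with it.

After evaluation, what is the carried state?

Evaluation trace:
get @ H0 ⇒ 9
put(3) @ H0 ⇒ s:=3
H0 returns (9, 3)
H1 returns (9, 3)
= (9, 3)

Answer: 3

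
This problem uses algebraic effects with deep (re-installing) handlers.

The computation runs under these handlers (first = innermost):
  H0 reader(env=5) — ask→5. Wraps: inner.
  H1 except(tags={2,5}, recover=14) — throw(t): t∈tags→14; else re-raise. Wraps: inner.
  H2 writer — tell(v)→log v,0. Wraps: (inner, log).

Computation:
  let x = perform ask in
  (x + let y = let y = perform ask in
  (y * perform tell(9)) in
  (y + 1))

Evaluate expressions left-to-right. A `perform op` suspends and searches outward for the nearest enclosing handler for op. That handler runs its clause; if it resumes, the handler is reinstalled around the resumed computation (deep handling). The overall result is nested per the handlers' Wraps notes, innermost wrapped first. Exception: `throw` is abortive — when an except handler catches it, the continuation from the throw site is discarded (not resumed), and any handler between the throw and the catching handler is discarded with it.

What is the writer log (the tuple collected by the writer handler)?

Answer: (9)

Working:
ask @ H0 ⇒ 5
ask @ H0 ⇒ 5
tell(9) @ H2 ⇒ log+=9
H0 returns 6
H1 returns 6
H2 returns (6, (9))
= (6, (9))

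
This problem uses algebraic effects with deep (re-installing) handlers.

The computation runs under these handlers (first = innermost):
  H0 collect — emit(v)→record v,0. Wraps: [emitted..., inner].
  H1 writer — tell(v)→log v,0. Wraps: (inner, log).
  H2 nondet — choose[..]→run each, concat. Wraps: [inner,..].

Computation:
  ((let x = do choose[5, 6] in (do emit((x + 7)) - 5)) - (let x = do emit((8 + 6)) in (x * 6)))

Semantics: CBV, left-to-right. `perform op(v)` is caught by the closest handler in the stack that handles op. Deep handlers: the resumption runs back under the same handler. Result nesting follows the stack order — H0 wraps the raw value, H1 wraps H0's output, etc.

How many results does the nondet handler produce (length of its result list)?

Working:
choose[5, 6] @ H2
  branch[0] choose=5:
    emit(12) @ H0 ⇒ out+=12
    emit(14) @ H0 ⇒ out+=14
    H0 returns [12, 14, -5]
    H1 returns ([12, 14, -5], ())
    H2 returns [([12, 14, -5], ())]
  branch[1] choose=6:
    emit(13) @ H0 ⇒ out+=13
    emit(14) @ H0 ⇒ out+=14
    H0 returns [13, 14, -5]
    H1 returns ([13, 14, -5], ())
    H2 returns [([13, 14, -5], ())]
= [([12, 14, -5], ()), ([13, 14, -5], ())]

Answer: 2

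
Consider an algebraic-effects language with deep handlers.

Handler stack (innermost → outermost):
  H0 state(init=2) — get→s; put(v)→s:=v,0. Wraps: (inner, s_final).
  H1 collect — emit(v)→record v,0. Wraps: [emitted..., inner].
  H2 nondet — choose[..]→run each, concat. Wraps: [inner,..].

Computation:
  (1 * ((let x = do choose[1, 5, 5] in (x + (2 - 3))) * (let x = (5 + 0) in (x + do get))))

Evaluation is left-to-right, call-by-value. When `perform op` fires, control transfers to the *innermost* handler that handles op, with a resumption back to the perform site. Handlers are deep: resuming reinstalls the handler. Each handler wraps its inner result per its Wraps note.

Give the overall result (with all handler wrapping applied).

Step-by-step:
choose[1, 5, 5] @ H2
  branch[0] choose=1:
    get @ H0 ⇒ 2
    H0 returns (0, 2)
    H1 returns [(0, 2)]
    H2 returns [[(0, 2)]]
  branch[1] choose=5:
    get @ H0 ⇒ 2
    H0 returns (28, 2)
    H1 returns [(28, 2)]
    H2 returns [[(28, 2)]]
  branch[2] choose=5:
    get @ H0 ⇒ 2
    H0 returns (28, 2)
    H1 returns [(28, 2)]
    H2 returns [[(28, 2)]]
= [[(0, 2)], [(28, 2)], [(28, 2)]]

Answer: [[(0, 2)], [(28, 2)], [(28, 2)]]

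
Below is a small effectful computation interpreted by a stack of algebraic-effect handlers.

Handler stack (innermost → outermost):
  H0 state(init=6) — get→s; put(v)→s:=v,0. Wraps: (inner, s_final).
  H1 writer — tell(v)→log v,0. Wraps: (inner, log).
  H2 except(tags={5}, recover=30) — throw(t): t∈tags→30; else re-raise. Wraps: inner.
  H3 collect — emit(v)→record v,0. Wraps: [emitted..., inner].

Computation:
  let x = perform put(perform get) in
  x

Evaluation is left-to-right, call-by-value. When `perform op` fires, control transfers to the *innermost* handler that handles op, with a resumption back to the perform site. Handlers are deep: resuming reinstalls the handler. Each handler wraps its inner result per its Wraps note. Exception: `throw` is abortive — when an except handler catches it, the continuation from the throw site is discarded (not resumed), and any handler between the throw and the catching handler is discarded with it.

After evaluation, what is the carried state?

Answer: 6

Evaluation trace:
get @ H0 ⇒ 6
put(6) @ H0 ⇒ s:=6
H0 returns (0, 6)
H1 returns ((0, 6), ())
H2 returns ((0, 6), ())
H3 returns [((0, 6), ())]
= [((0, 6), ())]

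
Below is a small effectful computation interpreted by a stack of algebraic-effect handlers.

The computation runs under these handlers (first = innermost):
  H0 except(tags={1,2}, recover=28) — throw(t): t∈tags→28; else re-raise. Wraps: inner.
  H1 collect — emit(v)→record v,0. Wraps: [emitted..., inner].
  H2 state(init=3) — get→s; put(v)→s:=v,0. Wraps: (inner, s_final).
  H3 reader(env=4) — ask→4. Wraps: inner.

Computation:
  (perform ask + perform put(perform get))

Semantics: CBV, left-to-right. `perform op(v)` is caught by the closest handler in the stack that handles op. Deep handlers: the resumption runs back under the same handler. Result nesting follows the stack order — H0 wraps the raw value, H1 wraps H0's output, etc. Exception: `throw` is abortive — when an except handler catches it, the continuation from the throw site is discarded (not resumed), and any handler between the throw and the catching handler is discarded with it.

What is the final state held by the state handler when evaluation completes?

Working:
ask @ H3 ⇒ 4
get @ H2 ⇒ 3
put(3) @ H2 ⇒ s:=3
H0 returns 4
H1 returns [4]
H2 returns ([4], 3)
H3 returns ([4], 3)
= ([4], 3)

Answer: 3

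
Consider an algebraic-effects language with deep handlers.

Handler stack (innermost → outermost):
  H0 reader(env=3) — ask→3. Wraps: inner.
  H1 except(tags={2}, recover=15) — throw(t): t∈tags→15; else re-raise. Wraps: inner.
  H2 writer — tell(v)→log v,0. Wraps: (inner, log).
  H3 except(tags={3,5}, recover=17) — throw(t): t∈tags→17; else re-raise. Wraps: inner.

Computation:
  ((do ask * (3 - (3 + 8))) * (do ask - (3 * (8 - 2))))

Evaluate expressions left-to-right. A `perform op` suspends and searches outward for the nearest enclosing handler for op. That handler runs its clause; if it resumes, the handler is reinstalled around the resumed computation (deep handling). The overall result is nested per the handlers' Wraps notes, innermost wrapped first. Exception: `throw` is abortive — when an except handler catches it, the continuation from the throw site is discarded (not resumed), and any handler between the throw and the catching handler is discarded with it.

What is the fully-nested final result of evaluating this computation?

Working:
ask @ H0 ⇒ 3
ask @ H0 ⇒ 3
H0 returns 360
H1 returns 360
H2 returns (360, ())
H3 returns (360, ())
= (360, ())

Answer: (360, ())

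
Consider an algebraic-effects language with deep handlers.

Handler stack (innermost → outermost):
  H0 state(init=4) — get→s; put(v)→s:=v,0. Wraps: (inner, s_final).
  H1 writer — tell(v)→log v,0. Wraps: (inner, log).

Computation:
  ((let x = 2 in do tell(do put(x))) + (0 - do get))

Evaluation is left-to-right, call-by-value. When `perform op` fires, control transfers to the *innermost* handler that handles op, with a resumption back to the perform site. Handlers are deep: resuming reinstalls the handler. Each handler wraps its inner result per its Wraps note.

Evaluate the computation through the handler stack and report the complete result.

Evaluation trace:
put(2) @ H0 ⇒ s:=2
tell(0) @ H1 ⇒ log+=0
get @ H0 ⇒ 2
H0 returns (-2, 2)
H1 returns ((-2, 2), (0))
= ((-2, 2), (0))

Answer: ((-2, 2), (0))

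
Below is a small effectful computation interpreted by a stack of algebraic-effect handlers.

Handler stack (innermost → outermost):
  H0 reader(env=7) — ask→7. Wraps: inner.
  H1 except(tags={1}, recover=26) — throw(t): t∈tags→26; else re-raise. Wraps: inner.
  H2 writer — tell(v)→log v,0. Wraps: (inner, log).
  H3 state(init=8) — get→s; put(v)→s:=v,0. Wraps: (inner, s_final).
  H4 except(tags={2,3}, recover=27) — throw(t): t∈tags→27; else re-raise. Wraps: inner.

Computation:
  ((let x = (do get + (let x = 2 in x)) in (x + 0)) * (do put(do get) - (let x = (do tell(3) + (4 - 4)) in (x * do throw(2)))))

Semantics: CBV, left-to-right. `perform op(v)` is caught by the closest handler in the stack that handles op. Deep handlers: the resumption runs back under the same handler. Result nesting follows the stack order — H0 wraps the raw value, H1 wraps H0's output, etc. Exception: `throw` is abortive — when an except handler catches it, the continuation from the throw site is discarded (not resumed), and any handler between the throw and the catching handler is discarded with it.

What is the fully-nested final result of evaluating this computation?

Answer: 27

Evaluation trace:
get @ H3 ⇒ 8
get @ H3 ⇒ 8
put(8) @ H3 ⇒ s:=8
tell(3) @ H2 ⇒ log+=3
throw(2) @ H1 re-raised
throw(2) @ H4 caught ⇒ 27
= 27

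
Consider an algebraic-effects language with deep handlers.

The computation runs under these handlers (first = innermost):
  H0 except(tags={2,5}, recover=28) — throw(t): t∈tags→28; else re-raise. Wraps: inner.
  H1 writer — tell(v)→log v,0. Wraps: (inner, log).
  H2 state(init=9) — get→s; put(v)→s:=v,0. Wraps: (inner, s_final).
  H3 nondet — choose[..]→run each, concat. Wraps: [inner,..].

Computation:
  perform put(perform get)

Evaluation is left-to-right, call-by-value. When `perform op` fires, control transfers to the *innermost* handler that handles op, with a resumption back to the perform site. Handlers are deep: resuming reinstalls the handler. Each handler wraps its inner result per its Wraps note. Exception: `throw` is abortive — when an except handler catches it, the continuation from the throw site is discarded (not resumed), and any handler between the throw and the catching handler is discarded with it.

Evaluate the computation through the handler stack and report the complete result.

Answer: [((0, ()), 9)]

Step-by-step:
get @ H2 ⇒ 9
put(9) @ H2 ⇒ s:=9
H0 returns 0
H1 returns (0, ())
H2 returns ((0, ()), 9)
H3 returns [((0, ()), 9)]
= [((0, ()), 9)]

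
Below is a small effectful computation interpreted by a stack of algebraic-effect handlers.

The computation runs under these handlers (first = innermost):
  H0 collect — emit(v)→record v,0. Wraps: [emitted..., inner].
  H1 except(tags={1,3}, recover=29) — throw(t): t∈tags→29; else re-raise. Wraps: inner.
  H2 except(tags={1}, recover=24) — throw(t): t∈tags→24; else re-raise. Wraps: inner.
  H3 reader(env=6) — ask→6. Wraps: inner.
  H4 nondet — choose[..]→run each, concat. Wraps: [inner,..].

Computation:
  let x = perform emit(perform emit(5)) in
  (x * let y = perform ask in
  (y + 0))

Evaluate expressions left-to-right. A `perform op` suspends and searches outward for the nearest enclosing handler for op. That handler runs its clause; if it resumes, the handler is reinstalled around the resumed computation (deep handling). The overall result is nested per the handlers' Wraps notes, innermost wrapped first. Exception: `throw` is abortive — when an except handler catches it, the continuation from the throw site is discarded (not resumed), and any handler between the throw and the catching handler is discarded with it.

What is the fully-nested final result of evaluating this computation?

Evaluation trace:
emit(5) @ H0 ⇒ out+=5
emit(0) @ H0 ⇒ out+=0
ask @ H3 ⇒ 6
H0 returns [5, 0, 0]
H1 returns [5, 0, 0]
H2 returns [5, 0, 0]
H3 returns [5, 0, 0]
H4 returns [[5, 0, 0]]
= [[5, 0, 0]]

Answer: [[5, 0, 0]]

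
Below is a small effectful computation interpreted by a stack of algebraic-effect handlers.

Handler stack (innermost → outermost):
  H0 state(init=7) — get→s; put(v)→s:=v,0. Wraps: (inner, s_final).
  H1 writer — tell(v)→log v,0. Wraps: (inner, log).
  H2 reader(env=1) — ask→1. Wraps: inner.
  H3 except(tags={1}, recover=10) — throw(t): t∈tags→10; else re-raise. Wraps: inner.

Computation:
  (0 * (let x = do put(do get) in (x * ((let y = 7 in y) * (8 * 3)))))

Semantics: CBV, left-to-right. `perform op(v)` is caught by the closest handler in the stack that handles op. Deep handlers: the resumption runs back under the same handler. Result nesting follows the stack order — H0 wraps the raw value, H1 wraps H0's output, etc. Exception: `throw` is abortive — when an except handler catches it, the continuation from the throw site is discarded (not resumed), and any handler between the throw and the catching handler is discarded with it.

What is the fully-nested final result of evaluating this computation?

Answer: ((0, 7), ())

Working:
get @ H0 ⇒ 7
put(7) @ H0 ⇒ s:=7
H0 returns (0, 7)
H1 returns ((0, 7), ())
H2 returns ((0, 7), ())
H3 returns ((0, 7), ())
= ((0, 7), ())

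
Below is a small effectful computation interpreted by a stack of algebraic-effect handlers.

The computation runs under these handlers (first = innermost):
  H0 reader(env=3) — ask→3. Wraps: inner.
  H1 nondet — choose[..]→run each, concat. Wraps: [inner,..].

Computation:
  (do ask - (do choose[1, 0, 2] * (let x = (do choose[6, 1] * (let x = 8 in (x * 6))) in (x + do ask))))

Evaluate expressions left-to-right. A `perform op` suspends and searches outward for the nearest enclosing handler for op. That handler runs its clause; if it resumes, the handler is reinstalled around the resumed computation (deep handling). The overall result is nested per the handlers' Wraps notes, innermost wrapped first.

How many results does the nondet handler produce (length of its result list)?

Evaluation trace:
ask @ H0 ⇒ 3
choose[1, 0, 2] @ H1
  branch[0] choose=1:
    choose[6, 1] @ H1
      branch[0] choose=6:
        ask @ H0 ⇒ 3
        H0 returns -288
        H1 returns [-288]
      branch[1] choose=1:
        ask @ H0 ⇒ 3
        H0 returns -48
        H1 returns [-48]
  branch[1] choose=0:
    choose[6, 1] @ H1
      branch[0] choose=6:
        ask @ H0 ⇒ 3
        H0 returns 3
        H1 returns [3]
      branch[1] choose=1:
        ask @ H0 ⇒ 3
        H0 returns 3
        H1 returns [3]
  branch[2] choose=2:
    choose[6, 1] @ H1
      branch[0] choose=6:
        ask @ H0 ⇒ 3
        H0 returns -579
        H1 returns [-579]
      branch[1] choose=1:
        ask @ H0 ⇒ 3
        H0 returns -99
        H1 returns [-99]
= [-288, -48, 3, 3, -579, -99]

Answer: 6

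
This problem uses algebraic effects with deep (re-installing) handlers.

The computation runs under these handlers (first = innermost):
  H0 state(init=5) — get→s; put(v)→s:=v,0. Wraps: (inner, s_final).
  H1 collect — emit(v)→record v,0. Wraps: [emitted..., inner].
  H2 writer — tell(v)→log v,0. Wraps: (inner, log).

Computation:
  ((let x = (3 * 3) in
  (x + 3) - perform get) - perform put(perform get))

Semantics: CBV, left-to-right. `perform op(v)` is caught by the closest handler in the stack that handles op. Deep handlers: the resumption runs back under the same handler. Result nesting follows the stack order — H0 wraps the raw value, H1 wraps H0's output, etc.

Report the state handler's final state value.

Working:
get @ H0 ⇒ 5
get @ H0 ⇒ 5
put(5) @ H0 ⇒ s:=5
H0 returns (7, 5)
H1 returns [(7, 5)]
H2 returns ([(7, 5)], ())
= ([(7, 5)], ())

Answer: 5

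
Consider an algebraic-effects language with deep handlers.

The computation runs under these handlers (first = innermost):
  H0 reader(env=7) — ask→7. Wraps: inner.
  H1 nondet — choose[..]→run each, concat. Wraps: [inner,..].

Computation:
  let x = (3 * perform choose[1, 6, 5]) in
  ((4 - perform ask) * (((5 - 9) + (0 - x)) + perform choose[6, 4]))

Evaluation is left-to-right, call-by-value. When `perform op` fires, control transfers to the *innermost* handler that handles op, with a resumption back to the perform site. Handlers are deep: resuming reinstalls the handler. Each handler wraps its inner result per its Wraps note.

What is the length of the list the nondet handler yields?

Answer: 6

Step-by-step:
choose[1, 6, 5] @ H1
  branch[0] choose=1:
    ask @ H0 ⇒ 7
    choose[6, 4] @ H1
      branch[0] choose=6:
        H0 returns 3
        H1 returns [3]
      branch[1] choose=4:
        H0 returns 9
        H1 returns [9]
  branch[1] choose=6:
    ask @ H0 ⇒ 7
    choose[6, 4] @ H1
      branch[0] choose=6:
        H0 returns 48
        H1 returns [48]
      branch[1] choose=4:
        H0 returns 54
        H1 returns [54]
  branch[2] choose=5:
    ask @ H0 ⇒ 7
    choose[6, 4] @ H1
      branch[0] choose=6:
        H0 returns 39
        H1 returns [39]
      branch[1] choose=4:
        H0 returns 45
        H1 returns [45]
= [3, 9, 48, 54, 39, 45]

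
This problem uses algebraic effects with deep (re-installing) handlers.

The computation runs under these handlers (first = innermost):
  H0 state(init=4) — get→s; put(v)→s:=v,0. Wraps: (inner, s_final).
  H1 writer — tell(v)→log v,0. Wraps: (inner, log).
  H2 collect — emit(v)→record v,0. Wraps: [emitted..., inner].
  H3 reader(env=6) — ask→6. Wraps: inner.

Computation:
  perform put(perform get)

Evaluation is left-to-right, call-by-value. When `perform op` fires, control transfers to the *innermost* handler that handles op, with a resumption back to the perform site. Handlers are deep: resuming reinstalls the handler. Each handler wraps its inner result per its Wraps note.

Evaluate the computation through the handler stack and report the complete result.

Answer: [((0, 4), ())]

Step-by-step:
get @ H0 ⇒ 4
put(4) @ H0 ⇒ s:=4
H0 returns (0, 4)
H1 returns ((0, 4), ())
H2 returns [((0, 4), ())]
H3 returns [((0, 4), ())]
= [((0, 4), ())]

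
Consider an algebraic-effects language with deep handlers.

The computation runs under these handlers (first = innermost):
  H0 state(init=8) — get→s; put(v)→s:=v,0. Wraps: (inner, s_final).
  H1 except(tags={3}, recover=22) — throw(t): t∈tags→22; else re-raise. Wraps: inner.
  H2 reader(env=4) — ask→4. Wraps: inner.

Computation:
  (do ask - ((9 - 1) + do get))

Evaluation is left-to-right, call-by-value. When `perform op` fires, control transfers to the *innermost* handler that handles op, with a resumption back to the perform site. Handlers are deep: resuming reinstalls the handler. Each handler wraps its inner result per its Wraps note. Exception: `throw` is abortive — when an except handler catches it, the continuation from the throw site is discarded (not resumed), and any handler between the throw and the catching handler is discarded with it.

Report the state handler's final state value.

Answer: 8

Working:
ask @ H2 ⇒ 4
get @ H0 ⇒ 8
H0 returns (-12, 8)
H1 returns (-12, 8)
H2 returns (-12, 8)
= (-12, 8)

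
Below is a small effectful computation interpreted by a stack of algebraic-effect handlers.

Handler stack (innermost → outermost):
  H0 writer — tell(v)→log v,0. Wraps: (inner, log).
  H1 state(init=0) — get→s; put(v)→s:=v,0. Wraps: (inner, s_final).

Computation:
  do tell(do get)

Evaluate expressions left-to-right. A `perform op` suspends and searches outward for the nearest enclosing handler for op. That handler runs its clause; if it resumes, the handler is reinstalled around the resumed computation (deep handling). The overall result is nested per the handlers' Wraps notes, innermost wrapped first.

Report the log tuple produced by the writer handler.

Answer: (0)

Working:
get @ H1 ⇒ 0
tell(0) @ H0 ⇒ log+=0
H0 returns (0, (0))
H1 returns ((0, (0)), 0)
= ((0, (0)), 0)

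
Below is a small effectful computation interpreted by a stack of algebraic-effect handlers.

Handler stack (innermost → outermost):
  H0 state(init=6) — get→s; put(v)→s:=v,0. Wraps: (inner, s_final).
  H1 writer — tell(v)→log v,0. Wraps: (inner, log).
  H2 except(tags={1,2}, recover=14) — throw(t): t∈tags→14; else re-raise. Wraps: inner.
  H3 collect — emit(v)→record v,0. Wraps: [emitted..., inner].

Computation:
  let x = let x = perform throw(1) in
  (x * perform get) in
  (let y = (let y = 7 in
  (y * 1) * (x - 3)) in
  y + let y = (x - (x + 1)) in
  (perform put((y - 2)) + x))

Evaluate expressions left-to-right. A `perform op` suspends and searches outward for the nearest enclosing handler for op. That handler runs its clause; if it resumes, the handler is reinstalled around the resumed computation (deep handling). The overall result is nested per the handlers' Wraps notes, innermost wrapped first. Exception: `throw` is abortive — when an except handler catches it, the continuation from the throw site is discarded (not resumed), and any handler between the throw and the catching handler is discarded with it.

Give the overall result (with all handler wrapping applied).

Working:
throw(1) @ H2 caught ⇒ 14
H3 returns [14]
= [14]

Answer: [14]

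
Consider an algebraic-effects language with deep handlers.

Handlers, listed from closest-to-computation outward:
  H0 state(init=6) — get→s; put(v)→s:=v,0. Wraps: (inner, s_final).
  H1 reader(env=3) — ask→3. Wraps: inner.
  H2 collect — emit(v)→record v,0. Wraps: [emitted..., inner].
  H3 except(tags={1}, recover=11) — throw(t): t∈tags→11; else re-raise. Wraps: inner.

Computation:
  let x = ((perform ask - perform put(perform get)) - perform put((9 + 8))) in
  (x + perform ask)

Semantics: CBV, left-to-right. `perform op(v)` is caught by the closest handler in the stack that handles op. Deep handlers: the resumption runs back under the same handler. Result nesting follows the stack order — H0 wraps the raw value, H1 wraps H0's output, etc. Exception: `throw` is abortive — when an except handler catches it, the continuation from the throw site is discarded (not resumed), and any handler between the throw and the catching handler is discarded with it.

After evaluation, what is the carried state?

Answer: 17

Working:
ask @ H1 ⇒ 3
get @ H0 ⇒ 6
put(6) @ H0 ⇒ s:=6
put(17) @ H0 ⇒ s:=17
ask @ H1 ⇒ 3
H0 returns (6, 17)
H1 returns (6, 17)
H2 returns [(6, 17)]
H3 returns [(6, 17)]
= [(6, 17)]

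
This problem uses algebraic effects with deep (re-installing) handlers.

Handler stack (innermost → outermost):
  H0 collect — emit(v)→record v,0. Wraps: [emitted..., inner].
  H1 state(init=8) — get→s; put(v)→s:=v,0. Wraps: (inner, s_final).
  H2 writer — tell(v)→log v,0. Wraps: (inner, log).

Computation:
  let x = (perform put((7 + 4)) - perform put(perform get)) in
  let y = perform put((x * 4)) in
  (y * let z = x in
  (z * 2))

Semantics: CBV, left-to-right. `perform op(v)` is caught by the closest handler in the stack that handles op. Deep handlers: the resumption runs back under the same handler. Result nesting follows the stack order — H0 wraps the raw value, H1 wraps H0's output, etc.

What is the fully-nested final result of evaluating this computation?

Answer: (([0], 0), ())

Working:
put(11) @ H1 ⇒ s:=11
get @ H1 ⇒ 11
put(11) @ H1 ⇒ s:=11
put(0) @ H1 ⇒ s:=0
H0 returns [0]
H1 returns ([0], 0)
H2 returns (([0], 0), ())
= (([0], 0), ())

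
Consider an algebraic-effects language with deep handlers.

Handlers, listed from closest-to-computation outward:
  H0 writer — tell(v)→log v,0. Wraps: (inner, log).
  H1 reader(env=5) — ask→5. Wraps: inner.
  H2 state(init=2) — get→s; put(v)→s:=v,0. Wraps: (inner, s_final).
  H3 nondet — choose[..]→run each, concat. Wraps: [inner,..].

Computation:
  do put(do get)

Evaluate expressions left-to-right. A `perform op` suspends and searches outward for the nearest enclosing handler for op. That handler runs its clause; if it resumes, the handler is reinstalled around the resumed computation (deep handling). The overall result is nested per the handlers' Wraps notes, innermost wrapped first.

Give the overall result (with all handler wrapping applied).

Answer: [((0, ()), 2)]

Working:
get @ H2 ⇒ 2
put(2) @ H2 ⇒ s:=2
H0 returns (0, ())
H1 returns (0, ())
H2 returns ((0, ()), 2)
H3 returns [((0, ()), 2)]
= [((0, ()), 2)]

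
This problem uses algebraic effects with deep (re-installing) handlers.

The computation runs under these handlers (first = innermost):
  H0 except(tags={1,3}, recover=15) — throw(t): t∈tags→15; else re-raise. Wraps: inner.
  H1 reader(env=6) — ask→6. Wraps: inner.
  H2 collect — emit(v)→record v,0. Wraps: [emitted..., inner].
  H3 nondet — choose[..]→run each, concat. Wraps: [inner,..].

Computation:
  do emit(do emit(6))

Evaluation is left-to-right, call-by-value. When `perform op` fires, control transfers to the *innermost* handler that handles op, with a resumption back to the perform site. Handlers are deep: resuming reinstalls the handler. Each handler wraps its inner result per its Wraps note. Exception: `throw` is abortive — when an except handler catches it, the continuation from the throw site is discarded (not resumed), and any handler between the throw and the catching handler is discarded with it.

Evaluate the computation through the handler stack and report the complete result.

Step-by-step:
emit(6) @ H2 ⇒ out+=6
emit(0) @ H2 ⇒ out+=0
H0 returns 0
H1 returns 0
H2 returns [6, 0, 0]
H3 returns [[6, 0, 0]]
= [[6, 0, 0]]

Answer: [[6, 0, 0]]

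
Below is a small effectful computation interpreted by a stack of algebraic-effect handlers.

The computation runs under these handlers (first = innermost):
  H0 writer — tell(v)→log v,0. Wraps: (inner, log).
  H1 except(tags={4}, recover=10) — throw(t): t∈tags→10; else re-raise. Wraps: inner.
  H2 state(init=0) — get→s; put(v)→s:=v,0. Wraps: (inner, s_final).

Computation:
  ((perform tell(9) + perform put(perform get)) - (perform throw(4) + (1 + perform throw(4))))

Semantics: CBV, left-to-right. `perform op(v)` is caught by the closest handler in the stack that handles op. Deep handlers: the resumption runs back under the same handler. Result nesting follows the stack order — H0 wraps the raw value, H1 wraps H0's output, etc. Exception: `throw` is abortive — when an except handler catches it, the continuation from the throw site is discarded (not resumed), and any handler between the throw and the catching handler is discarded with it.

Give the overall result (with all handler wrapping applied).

Answer: (10, 0)

Evaluation trace:
tell(9) @ H0 ⇒ log+=9
get @ H2 ⇒ 0
put(0) @ H2 ⇒ s:=0
throw(4) @ H1 caught ⇒ 10
H2 returns (10, 0)
= (10, 0)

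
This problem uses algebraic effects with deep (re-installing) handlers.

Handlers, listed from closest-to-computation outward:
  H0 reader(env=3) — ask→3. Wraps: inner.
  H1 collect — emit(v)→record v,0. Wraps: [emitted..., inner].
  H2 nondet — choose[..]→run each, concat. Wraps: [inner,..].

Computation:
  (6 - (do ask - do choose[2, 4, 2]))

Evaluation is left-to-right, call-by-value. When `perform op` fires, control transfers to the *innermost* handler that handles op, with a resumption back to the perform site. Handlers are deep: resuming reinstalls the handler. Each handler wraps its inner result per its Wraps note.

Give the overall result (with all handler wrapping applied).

Step-by-step:
ask @ H0 ⇒ 3
choose[2, 4, 2] @ H2
  branch[0] choose=2:
    H0 returns 5
    H1 returns [5]
    H2 returns [[5]]
  branch[1] choose=4:
    H0 returns 7
    H1 returns [7]
    H2 returns [[7]]
  branch[2] choose=2:
    H0 returns 5
    H1 returns [5]
    H2 returns [[5]]
= [[5], [7], [5]]

Answer: [[5], [7], [5]]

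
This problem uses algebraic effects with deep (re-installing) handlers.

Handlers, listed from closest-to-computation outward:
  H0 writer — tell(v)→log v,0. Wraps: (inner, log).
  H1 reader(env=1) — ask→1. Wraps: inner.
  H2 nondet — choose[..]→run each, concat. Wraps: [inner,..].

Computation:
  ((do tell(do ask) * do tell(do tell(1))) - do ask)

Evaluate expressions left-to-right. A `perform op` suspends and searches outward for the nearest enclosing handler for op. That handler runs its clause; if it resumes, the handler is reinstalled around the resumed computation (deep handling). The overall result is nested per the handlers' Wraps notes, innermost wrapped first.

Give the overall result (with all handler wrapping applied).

Answer: [(-1, (1, 1, 0))]

Working:
ask @ H1 ⇒ 1
tell(1) @ H0 ⇒ log+=1
tell(1) @ H0 ⇒ log+=1
tell(0) @ H0 ⇒ log+=0
ask @ H1 ⇒ 1
H0 returns (-1, (1, 1, 0))
H1 returns (-1, (1, 1, 0))
H2 returns [(-1, (1, 1, 0))]
= [(-1, (1, 1, 0))]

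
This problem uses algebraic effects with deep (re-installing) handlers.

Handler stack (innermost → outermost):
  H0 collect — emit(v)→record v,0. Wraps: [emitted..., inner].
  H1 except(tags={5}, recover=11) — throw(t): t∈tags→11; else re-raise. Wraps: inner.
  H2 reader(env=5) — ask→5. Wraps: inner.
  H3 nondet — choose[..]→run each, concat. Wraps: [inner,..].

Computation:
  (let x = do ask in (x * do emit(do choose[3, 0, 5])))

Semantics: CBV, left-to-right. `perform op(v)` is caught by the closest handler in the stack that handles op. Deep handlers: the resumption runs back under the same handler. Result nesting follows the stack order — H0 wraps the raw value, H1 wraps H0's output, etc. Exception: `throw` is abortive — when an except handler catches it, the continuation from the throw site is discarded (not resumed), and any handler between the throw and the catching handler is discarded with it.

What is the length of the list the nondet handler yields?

Step-by-step:
ask @ H2 ⇒ 5
choose[3, 0, 5] @ H3
  branch[0] choose=3:
    emit(3) @ H0 ⇒ out+=3
    H0 returns [3, 0]
    H1 returns [3, 0]
    H2 returns [3, 0]
    H3 returns [[3, 0]]
  branch[1] choose=0:
    emit(0) @ H0 ⇒ out+=0
    H0 returns [0, 0]
    H1 returns [0, 0]
    H2 returns [0, 0]
    H3 returns [[0, 0]]
  branch[2] choose=5:
    emit(5) @ H0 ⇒ out+=5
    H0 returns [5, 0]
    H1 returns [5, 0]
    H2 returns [5, 0]
    H3 returns [[5, 0]]
= [[3, 0], [0, 0], [5, 0]]

Answer: 3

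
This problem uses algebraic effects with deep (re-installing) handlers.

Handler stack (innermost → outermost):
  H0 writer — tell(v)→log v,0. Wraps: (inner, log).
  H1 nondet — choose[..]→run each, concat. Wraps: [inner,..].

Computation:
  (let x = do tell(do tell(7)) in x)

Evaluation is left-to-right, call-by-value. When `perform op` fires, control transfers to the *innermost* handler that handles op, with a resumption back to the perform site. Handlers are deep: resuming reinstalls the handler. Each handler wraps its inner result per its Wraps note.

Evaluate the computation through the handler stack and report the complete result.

Answer: [(0, (7, 0))]

Step-by-step:
tell(7) @ H0 ⇒ log+=7
tell(0) @ H0 ⇒ log+=0
H0 returns (0, (7, 0))
H1 returns [(0, (7, 0))]
= [(0, (7, 0))]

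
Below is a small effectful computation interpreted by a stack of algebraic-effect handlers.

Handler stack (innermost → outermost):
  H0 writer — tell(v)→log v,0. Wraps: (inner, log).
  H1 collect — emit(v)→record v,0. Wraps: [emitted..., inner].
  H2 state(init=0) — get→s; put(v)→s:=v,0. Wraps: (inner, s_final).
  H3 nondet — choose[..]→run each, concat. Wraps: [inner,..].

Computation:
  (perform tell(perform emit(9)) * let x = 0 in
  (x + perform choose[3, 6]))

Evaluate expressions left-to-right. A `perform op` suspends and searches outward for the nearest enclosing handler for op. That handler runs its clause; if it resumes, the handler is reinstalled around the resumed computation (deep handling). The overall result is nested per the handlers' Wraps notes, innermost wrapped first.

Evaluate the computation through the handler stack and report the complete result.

Evaluation trace:
emit(9) @ H1 ⇒ out+=9
tell(0) @ H0 ⇒ log+=0
choose[3, 6] @ H3
  branch[0] choose=3:
    H0 returns (0, (0))
    H1 returns [9, (0, (0))]
    H2 returns ([9, (0, (0))], 0)
    H3 returns [([9, (0, (0))], 0)]
  branch[1] choose=6:
    H0 returns (0, (0))
    H1 returns [9, (0, (0))]
    H2 returns ([9, (0, (0))], 0)
    H3 returns [([9, (0, (0))], 0)]
= [([9, (0, (0))], 0), ([9, (0, (0))], 0)]

Answer: [([9, (0, (0))], 0), ([9, (0, (0))], 0)]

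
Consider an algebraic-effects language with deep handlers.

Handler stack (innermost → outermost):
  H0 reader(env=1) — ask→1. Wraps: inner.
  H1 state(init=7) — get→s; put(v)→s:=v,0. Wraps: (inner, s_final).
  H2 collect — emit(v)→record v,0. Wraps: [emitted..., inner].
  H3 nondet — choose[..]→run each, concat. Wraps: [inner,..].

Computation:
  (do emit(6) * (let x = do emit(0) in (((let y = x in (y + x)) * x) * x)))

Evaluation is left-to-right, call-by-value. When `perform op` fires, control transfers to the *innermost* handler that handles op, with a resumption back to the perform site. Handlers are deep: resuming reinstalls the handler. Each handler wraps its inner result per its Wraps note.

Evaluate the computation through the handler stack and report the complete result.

Answer: [[6, 0, (0, 7)]]

Working:
emit(6) @ H2 ⇒ out+=6
emit(0) @ H2 ⇒ out+=0
H0 returns 0
H1 returns (0, 7)
H2 returns [6, 0, (0, 7)]
H3 returns [[6, 0, (0, 7)]]
= [[6, 0, (0, 7)]]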